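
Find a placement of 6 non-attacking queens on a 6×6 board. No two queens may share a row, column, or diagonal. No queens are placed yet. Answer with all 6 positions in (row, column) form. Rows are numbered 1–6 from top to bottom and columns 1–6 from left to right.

Row 1: Safe: 1, 2, 3, 4, 5, 6. Place at column 5.
Row 2: attacked by (1,5)→{4,5,6}. Safe: 1, 2, 3. Place at column 3.
Row 3: attacked by (1,5)→{3,5}; (2,3)→{2,3,4}. Safe: 1, 6. Place at column 1.
Row 4: attacked by (1,5)→{2,5}; (2,3)→{1,3,5}; (3,1)→{1,2}. Safe: 4, 6. Place at column 6.
Row 5: attacked by (1,5)→{1,5}; (2,3)→{3,6}; (3,1)→{1,3}; (4,6)→{5,6}. Safe: 2, 4. Place at column 4.
Row 6: attacked by (1,5)→{5}; (2,3)→{3}; (3,1)→{1,4}; (4,6)→{4,6}; (5,4)→{3,4,5}. Safe: 2. Place at column 2.
Columns [5, 3, 1, 6, 4, 2], r−c [-4, -1, 2, -2, 1, 4], r+c [6, 5, 4, 10, 9, 8] are all distinct, so no two queens attack.

(1,5) (2,3) (3,1) (4,6) (5,4) (6,2)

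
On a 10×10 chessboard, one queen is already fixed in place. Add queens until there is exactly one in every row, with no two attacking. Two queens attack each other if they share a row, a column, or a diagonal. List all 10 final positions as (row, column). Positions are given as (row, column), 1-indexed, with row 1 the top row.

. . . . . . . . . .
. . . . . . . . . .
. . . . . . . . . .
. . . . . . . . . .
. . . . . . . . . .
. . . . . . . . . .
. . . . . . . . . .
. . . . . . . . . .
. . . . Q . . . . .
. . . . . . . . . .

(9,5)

(1,8) (2,3) (3,9) (4,4) (5,10) (6,1) (7,6) (8,2) (9,5) (10,7)

Row 1: attacked by (9,5)→{5}. Safe: 1, 2, 3, 4, 6, 7, 8, 9, 10. Place at column 8.
Row 2: attacked by (1,8)→{7,8,9}; (9,5)→{5}. Safe: 1, 2, 3, 4, 6, 10. Place at column 3.
Row 3: attacked by (1,8)→{6,8,10}; (2,3)→{2,3,4}; (9,5)→{5}. Safe: 1, 7, 9. Place at column 9.
Row 4: attacked by (1,8)→{5,8}; (2,3)→{1,3,5}; (3,9)→{8,9,10}; (9,5)→{5,10}. Safe: 2, 4, 6, 7. Place at column 4.
Row 5: attacked by (1,8)→{4,8}; (2,3)→{3,6}; (3,9)→{7,9}; (4,4)→{3,4,5}; (9,5)→{1,5,9}. Safe: 2, 10. Place at column 10.
Row 6: attacked by (1,8)→{3,8}; (2,3)→{3,7}; (3,9)→{6,9}; (4,4)→{2,4,6}; (5,10)→{9,10}; (9,5)→{2,5,8}. Safe: 1. Place at column 1.
Row 7: attacked by (1,8)→{2,8}; (2,3)→{3,8}; (3,9)→{5,9}; (4,4)→{1,4,7}; (5,10)→{8,10}; (6,1)→{1,2}; (9,5)→{3,5,7}. Safe: 6. Place at column 6.
Row 8: attacked by (1,8)→{1,8}; (2,3)→{3,9}; (3,9)→{4,9}; (4,4)→{4,8}; (5,10)→{7,10}; (6,1)→{1,3}; (7,6)→{5,6,7}; (9,5)→{4,5,6}. Safe: 2. Place at column 2.
Row 10: attacked by (1,8)→{8}; (2,3)→{3}; (3,9)→{2,9}; (4,4)→{4,10}; (5,10)→{5,10}; (6,1)→{1,5}; (7,6)→{3,6,9}; (8,2)→{2,4}; (9,5)→{4,5,6}. Safe: 7. Place at column 7.
Columns [8, 3, 9, 4, 10, 1, 6, 2, 5, 7], r−c [-7, -1, -6, 0, -5, 5, 1, 6, 4, 3], r+c [9, 5, 12, 8, 15, 7, 13, 10, 14, 17] are all distinct, so no two queens attack.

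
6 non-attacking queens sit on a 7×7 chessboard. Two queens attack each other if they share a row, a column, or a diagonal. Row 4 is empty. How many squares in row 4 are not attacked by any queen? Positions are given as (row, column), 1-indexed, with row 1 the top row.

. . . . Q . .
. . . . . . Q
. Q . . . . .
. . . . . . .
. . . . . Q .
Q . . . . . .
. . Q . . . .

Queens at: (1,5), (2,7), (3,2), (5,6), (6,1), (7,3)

1

(1,5) attacks row 4 at column 5 and diagonals 2.
(2,7) attacks row 4 at column 7 and diagonals 5.
(3,2) attacks row 4 at column 2 and diagonals 1, 3.
(5,6) attacks row 4 at column 6 and diagonals 5, 7.
(6,1) attacks row 4 at column 1 and diagonals 3.
(7,3) attacks row 4 at column 3 and diagonals 6.
Attacked columns: {1, 2, 3, 5, 6, 7}. Safe: {4}.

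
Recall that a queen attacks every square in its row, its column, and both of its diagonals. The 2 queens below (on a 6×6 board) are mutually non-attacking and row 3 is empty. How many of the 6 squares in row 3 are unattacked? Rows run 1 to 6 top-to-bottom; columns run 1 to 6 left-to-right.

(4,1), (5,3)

(4,1) attacks row 3 at column 1 and diagonals 2.
(5,3) attacks row 3 at column 3 and diagonals 1, 5.
Attacked columns: {1, 2, 3, 5}. Safe: {4, 6}.

2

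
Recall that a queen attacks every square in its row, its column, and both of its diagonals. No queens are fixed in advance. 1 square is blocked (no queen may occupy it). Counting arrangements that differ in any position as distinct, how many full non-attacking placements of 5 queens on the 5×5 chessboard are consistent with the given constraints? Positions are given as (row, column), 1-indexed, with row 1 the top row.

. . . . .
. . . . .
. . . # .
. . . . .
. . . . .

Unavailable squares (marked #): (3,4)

8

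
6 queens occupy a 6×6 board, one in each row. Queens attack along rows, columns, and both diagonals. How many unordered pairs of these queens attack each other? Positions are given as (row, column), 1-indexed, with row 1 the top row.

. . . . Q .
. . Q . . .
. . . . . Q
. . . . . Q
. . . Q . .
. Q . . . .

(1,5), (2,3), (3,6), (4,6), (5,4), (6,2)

2

Same column: (3,6)–(4,6) (column 6).
Same diagonal: (3,6)–(5,4) (|3−5| = |6−4| = 2).
Total attacking pairs: 2.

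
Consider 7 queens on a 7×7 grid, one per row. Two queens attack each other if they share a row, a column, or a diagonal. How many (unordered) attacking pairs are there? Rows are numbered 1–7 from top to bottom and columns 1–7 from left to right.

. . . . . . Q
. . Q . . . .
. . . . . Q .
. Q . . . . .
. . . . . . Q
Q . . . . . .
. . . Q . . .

Same column: (1,7)–(5,7) (column 7).
Total attacking pairs: 1.

1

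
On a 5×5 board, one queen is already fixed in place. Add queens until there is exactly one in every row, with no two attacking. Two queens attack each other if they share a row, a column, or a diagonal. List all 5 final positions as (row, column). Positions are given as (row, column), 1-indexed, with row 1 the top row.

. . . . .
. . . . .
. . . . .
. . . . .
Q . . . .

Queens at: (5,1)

Row 1: attacked by (5,1)→{1,5}. Safe: 2, 3, 4. Place at column 4.
Row 2: attacked by (1,4)→{3,4,5}; (5,1)→{1,4}. Safe: 2. Place at column 2.
Row 3: attacked by (1,4)→{2,4}; (2,2)→{1,2,3}; (5,1)→{1,3}. Safe: 5. Place at column 5.
Row 4: attacked by (1,4)→{1,4}; (2,2)→{2,4}; (3,5)→{4,5}; (5,1)→{1,2}. Safe: 3. Place at column 3.
Columns [4, 2, 5, 3, 1], r−c [-3, 0, -2, 1, 4], r+c [5, 4, 8, 7, 6] are all distinct, so no two queens attack.

(1,4) (2,2) (3,5) (4,3) (5,1)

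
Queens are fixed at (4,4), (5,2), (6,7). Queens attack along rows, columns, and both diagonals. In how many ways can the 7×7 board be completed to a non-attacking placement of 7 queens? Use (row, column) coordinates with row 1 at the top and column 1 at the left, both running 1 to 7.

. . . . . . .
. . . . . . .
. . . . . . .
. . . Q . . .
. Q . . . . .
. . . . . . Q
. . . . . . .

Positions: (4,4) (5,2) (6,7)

Branch on row 1: col 3 → 1; col 5 → 1.
Sum: 1 + 1 = 2.

2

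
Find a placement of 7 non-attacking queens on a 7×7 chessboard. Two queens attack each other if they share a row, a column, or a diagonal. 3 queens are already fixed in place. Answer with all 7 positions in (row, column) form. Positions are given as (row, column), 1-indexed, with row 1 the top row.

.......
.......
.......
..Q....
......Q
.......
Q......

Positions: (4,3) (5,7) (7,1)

Row 1: attacked by (4,3)→{3,6}; (5,7)→{3,7}; (7,1)→{1,7}. Safe: 2, 4, 5. Place at column 5.
Row 2: attacked by (1,5)→{4,5,6}; (4,3)→{1,3,5}; (5,7)→{4,7}; (7,1)→{1,6}. Safe: 2. Place at column 2.
Row 3: attacked by (1,5)→{3,5,7}; (2,2)→{1,2,3}; (4,3)→{2,3,4}; (5,7)→{5,7}; (7,1)→{1,5}. Safe: 6. Place at column 6.
Row 6: attacked by (1,5)→{5}; (2,2)→{2,6}; (3,6)→{3,6}; (4,3)→{1,3,5}; (5,7)→{6,7}; (7,1)→{1,2}. Safe: 4. Place at column 4.
Columns [5, 2, 6, 3, 7, 4, 1], r−c [-4, 0, -3, 1, -2, 2, 6], r+c [6, 4, 9, 7, 12, 10, 8] are all distinct, so no two queens attack.

(1,5) (2,2) (3,6) (4,3) (5,7) (6,4) (7,1)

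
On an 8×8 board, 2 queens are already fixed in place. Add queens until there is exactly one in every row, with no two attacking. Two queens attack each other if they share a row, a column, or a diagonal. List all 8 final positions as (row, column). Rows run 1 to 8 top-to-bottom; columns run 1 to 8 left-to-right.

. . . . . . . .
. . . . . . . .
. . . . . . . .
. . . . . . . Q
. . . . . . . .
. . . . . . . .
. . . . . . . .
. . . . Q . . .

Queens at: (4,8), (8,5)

Row 1: attacked by (4,8)→{5,8}; (8,5)→{5}. Safe: 1, 2, 3, 4, 6, 7. Place at column 2.
Row 2: attacked by (1,2)→{1,2,3}; (4,8)→{6,8}; (8,5)→{5}. Safe: 4, 7. Place at column 4.
Row 3: attacked by (1,2)→{2,4}; (2,4)→{3,4,5}; (4,8)→{7,8}; (8,5)→{5}. Safe: 1, 6. Place at column 6.
Row 5: attacked by (1,2)→{2,6}; (2,4)→{1,4,7}; (3,6)→{4,6,8}; (4,8)→{7,8}; (8,5)→{2,5,8}. Safe: 3. Place at column 3.
Row 6: attacked by (1,2)→{2,7}; (2,4)→{4,8}; (3,6)→{3,6}; (4,8)→{6,8}; (5,3)→{2,3,4}; (8,5)→{3,5,7}. Safe: 1. Place at column 1.
Row 7: attacked by (1,2)→{2,8}; (2,4)→{4}; (3,6)→{2,6}; (4,8)→{5,8}; (5,3)→{1,3,5}; (6,1)→{1,2}; (8,5)→{4,5,6}. Safe: 7. Place at column 7.
Columns [2, 4, 6, 8, 3, 1, 7, 5], r−c [-1, -2, -3, -4, 2, 5, 0, 3], r+c [3, 6, 9, 12, 8, 7, 14, 13] are all distinct, so no two queens attack.

(1,2) (2,4) (3,6) (4,8) (5,3) (6,1) (7,7) (8,5)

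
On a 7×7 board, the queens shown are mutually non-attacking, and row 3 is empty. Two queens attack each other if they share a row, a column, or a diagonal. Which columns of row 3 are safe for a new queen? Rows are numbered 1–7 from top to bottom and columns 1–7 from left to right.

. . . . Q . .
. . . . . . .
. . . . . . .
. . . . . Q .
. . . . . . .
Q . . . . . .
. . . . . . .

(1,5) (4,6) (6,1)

columns 2

(1,5) attacks row 3 at column 5 and diagonals 3, 7.
(4,6) attacks row 3 at column 6 and diagonals 5, 7.
(6,1) attacks row 3 at column 1 and diagonals 4.
Attacked columns: {1, 3, 4, 5, 6, 7}. Safe: {2}.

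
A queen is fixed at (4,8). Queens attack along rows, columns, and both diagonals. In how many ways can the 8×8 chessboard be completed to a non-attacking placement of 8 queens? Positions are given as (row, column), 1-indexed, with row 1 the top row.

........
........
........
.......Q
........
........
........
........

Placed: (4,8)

Branch on row 1: col 1 → 1; col 2 → 2; col 3 → 4; col 4 → 5; col 6 → 4; col 7 → 2.
Sum: 1 + 2 + 4 + 5 + 4 + 2 = 18.

18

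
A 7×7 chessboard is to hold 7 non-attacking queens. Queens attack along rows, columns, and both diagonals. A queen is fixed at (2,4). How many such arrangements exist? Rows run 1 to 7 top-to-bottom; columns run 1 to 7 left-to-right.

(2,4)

6

Branch on row 1: col 1 → 1; col 2 → 2; col 6 → 2; col 7 → 1.
Sum: 1 + 2 + 2 + 1 = 6.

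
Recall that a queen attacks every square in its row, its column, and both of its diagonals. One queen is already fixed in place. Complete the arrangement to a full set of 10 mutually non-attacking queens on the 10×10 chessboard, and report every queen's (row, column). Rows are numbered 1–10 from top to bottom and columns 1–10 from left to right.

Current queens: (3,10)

(1,6) (2,4) (3,10) (4,5) (5,3) (6,9) (7,7) (8,2) (9,8) (10,1)

Row 1: attacked by (3,10)→{8,10}. Safe: 1, 2, 3, 4, 5, 6, 7, 9. Place at column 6.
Row 2: attacked by (1,6)→{5,6,7}; (3,10)→{9,10}. Safe: 1, 2, 3, 4, 8. Place at column 4.
Row 4: attacked by (1,6)→{3,6,9}; (2,4)→{2,4,6}; (3,10)→{9,10}. Safe: 1, 5, 7, 8. Place at column 5.
Row 5: attacked by (1,6)→{2,6,10}; (2,4)→{1,4,7}; (3,10)→{8,10}; (4,5)→{4,5,6}. Safe: 3, 9. Place at column 3.
Row 6: attacked by (1,6)→{1,6}; (2,4)→{4,8}; (3,10)→{7,10}; (4,5)→{3,5,7}; (5,3)→{2,3,4}. Safe: 9. Place at column 9.
Row 7: attacked by (1,6)→{6}; (2,4)→{4,9}; (3,10)→{6,10}; (4,5)→{2,5,8}; (5,3)→{1,3,5}; (6,9)→{8,9,10}. Safe: 7. Place at column 7.
Row 8: attacked by (1,6)→{6}; (2,4)→{4,10}; (3,10)→{5,10}; (4,5)→{1,5,9}; (5,3)→{3,6}; (6,9)→{7,9}; (7,7)→{6,7,8}. Safe: 2. Place at column 2.
Row 9: attacked by (1,6)→{6}; (2,4)→{4}; (3,10)→{4,10}; (4,5)→{5,10}; (5,3)→{3,7}; (6,9)→{6,9}; (7,7)→{5,7,9}; (8,2)→{1,2,3}. Safe: 8. Place at column 8.
Row 10: attacked by (1,6)→{6}; (2,4)→{4}; (3,10)→{3,10}; (4,5)→{5}; (5,3)→{3,8}; (6,9)→{5,9}; (7,7)→{4,7,10}; (8,2)→{2,4}; (9,8)→{7,8,9}. Safe: 1. Place at column 1.
Columns [6, 4, 10, 5, 3, 9, 7, 2, 8, 1], r−c [-5, -2, -7, -1, 2, -3, 0, 6, 1, 9], r+c [7, 6, 13, 9, 8, 15, 14, 10, 17, 11] are all distinct, so no two queens attack.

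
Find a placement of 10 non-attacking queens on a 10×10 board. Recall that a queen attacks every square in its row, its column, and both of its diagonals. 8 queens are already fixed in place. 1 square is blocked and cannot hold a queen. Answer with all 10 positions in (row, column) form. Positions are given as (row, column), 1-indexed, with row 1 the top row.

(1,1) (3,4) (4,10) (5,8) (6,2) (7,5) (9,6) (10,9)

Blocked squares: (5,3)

(1,1) (2,7) (3,4) (4,10) (5,8) (6,2) (7,5) (8,3) (9,6) (10,9)

Row 2: attacked by (1,1)→{1,2}; (3,4)→{3,4,5}; (4,10)→{8,10}; (5,8)→{5,8}; (6,2)→{2,6}; (7,5)→{5,10}; (9,6)→{6}; (10,9)→{1,9}. Safe: 7. Place at column 7.
Row 8: attacked by (1,1)→{1,8}; (2,7)→{1,7}; (3,4)→{4,9}; (4,10)→{6,10}; (5,8)→{5,8}; (6,2)→{2,4}; (7,5)→{4,5,6}; (9,6)→{5,6,7}; (10,9)→{7,9}. Safe: 3. Place at column 3.
Columns [1, 7, 4, 10, 8, 2, 5, 3, 6, 9], r−c [0, -5, -1, -6, -3, 4, 2, 5, 3, 1], r+c [2, 9, 7, 14, 13, 8, 12, 11, 15, 19] are all distinct, so no two queens attack.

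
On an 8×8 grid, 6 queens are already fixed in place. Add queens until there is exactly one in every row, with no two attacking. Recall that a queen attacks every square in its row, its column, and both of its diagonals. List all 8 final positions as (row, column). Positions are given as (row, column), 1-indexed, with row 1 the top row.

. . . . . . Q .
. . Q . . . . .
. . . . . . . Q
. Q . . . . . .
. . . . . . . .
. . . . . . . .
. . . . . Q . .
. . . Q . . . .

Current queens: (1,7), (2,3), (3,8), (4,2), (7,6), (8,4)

(1,7) (2,3) (3,8) (4,2) (5,5) (6,1) (7,6) (8,4)

Row 5: attacked by (1,7)→{3,7}; (2,3)→{3,6}; (3,8)→{6,8}; (4,2)→{1,2,3}; (7,6)→{4,6,8}; (8,4)→{1,4,7}. Safe: 5. Place at column 5.
Row 6: attacked by (1,7)→{2,7}; (2,3)→{3,7}; (3,8)→{5,8}; (4,2)→{2,4}; (5,5)→{4,5,6}; (7,6)→{5,6,7}; (8,4)→{2,4,6}. Safe: 1. Place at column 1.
Columns [7, 3, 8, 2, 5, 1, 6, 4], r−c [-6, -1, -5, 2, 0, 5, 1, 4], r+c [8, 5, 11, 6, 10, 7, 13, 12] are all distinct, so no two queens attack.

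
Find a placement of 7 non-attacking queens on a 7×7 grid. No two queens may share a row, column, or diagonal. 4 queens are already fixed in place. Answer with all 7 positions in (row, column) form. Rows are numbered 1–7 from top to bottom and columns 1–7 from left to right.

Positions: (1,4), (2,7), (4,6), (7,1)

Row 3: attacked by (1,4)→{2,4,6}; (2,7)→{6,7}; (4,6)→{5,6,7}; (7,1)→{1,5}. Safe: 3. Place at column 3.
Row 5: attacked by (1,4)→{4}; (2,7)→{4,7}; (3,3)→{1,3,5}; (4,6)→{5,6,7}; (7,1)→{1,3}. Safe: 2. Place at column 2.
Row 6: attacked by (1,4)→{4}; (2,7)→{3,7}; (3,3)→{3,6}; (4,6)→{4,6}; (5,2)→{1,2,3}; (7,1)→{1,2}. Safe: 5. Place at column 5.
Columns [4, 7, 3, 6, 2, 5, 1], r−c [-3, -5, 0, -2, 3, 1, 6], r+c [5, 9, 6, 10, 7, 11, 8] are all distinct, so no two queens attack.

(1,4) (2,7) (3,3) (4,6) (5,2) (6,5) (7,1)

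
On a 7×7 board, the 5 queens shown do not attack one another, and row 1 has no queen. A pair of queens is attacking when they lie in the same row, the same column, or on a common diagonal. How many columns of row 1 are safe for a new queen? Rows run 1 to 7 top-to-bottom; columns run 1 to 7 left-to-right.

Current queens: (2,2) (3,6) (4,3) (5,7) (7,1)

1

(2,2) attacks row 1 at column 2 and diagonals 1, 3.
(3,6) attacks row 1 at column 6 and diagonals 4.
(4,3) attacks row 1 at column 3 and diagonals 6.
(5,7) attacks row 1 at column 7 and diagonals 3.
(7,1) attacks row 1 at column 1 and diagonals 7.
Attacked columns: {1, 2, 3, 4, 6, 7}. Safe: {5}.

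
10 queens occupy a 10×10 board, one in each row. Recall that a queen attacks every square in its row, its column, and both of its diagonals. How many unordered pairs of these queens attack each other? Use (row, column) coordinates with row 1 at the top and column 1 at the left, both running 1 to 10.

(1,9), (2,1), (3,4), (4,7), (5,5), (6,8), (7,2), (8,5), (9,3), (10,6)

2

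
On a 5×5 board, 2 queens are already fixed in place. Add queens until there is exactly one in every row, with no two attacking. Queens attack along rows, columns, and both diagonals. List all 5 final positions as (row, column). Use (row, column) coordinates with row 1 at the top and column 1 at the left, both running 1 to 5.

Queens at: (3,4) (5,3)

Row 1: attacked by (3,4)→{2,4}; (5,3)→{3}. Safe: 1, 5. Place at column 5.
Row 2: attacked by (1,5)→{4,5}; (3,4)→{3,4,5}; (5,3)→{3}. Safe: 1, 2. Place at column 2.
Row 4: attacked by (1,5)→{2,5}; (2,2)→{2,4}; (3,4)→{3,4,5}; (5,3)→{2,3,4}. Safe: 1. Place at column 1.
Columns [5, 2, 4, 1, 3], r−c [-4, 0, -1, 3, 2], r+c [6, 4, 7, 5, 8] are all distinct, so no two queens attack.

(1,5) (2,2) (3,4) (4,1) (5,3)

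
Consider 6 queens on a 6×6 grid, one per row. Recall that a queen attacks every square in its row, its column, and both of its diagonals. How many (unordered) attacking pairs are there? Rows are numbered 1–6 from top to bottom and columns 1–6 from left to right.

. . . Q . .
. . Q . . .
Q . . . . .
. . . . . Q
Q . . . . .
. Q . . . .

Same column: (3,1)–(5,1) (column 1).
Same diagonal: (1,4)–(2,3) (|1−2| = |4−3| = 1); (5,1)–(6,2) (|5−6| = |1−2| = 1).
Total attacking pairs: 3.

3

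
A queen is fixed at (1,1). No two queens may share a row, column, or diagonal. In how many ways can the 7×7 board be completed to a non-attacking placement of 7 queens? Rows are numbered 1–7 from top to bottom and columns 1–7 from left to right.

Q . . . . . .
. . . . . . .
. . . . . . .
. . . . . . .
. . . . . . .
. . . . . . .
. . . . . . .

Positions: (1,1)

4

Branch on row 2: col 3 → 1; col 4 → 1; col 5 → 1; col 6 → 1; col 7 → 0.
Sum: 1 + 1 + 1 + 1 + 0 = 4.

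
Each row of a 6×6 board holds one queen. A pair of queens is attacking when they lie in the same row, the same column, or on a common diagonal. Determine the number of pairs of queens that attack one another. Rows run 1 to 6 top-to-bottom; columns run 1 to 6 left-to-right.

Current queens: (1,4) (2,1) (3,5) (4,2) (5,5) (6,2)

3

Same column: (3,5)–(5,5) (column 5); (4,2)–(6,2) (column 2).
Same diagonal: (3,5)–(6,2) (|3−6| = |5−2| = 3).
Total attacking pairs: 3.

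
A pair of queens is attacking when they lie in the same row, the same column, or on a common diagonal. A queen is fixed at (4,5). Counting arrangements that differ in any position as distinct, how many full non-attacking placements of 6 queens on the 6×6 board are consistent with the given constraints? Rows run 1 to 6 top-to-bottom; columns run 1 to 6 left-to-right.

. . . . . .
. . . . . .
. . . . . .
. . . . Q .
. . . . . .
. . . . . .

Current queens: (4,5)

Branch on row 1: col 1 → 0; col 3 → 1; col 4 → 0; col 6 → 0.
Sum: 0 + 1 + 0 + 0 = 1.

1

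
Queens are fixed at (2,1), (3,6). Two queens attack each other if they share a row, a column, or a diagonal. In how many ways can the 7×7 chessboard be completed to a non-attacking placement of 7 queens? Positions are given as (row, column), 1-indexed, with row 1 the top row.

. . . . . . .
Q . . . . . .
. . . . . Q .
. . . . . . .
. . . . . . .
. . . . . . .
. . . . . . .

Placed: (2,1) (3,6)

Branch on row 1: col 3 → 2; col 5 → 1; col 7 → 0.
Sum: 2 + 1 + 0 = 3.

3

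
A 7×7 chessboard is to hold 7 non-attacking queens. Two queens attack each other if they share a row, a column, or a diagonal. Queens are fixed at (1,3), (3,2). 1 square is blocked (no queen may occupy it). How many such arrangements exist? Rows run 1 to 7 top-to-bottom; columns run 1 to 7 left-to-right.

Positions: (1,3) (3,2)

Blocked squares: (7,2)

2

Branch on row 2: col 5 → 0; col 6 → 1; col 7 → 1.
Sum: 0 + 1 + 1 = 2.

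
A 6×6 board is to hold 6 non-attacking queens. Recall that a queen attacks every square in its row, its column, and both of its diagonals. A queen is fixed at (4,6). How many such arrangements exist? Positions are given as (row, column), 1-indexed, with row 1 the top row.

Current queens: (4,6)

1

Branch on row 1: col 1 → 0; col 2 → 0; col 4 → 0; col 5 → 1.
Sum: 0 + 0 + 0 + 1 = 1.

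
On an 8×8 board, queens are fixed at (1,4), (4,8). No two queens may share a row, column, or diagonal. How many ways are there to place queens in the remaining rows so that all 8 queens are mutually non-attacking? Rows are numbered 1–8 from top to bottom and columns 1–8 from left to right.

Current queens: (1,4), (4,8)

Branch on row 2: col 1 → 2; col 2 → 1; col 7 → 2.
Sum: 2 + 1 + 2 = 5.

5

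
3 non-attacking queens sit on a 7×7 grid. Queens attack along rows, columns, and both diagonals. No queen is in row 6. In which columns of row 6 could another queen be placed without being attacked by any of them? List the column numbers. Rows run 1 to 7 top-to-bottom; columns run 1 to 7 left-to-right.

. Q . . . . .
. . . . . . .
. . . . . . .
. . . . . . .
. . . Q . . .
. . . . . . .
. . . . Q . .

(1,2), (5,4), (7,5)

columns 1

(1,2) attacks row 6 at column 2 and diagonals 7.
(5,4) attacks row 6 at column 4 and diagonals 3, 5.
(7,5) attacks row 6 at column 5 and diagonals 4, 6.
Attacked columns: {2, 3, 4, 5, 6, 7}. Safe: {1}.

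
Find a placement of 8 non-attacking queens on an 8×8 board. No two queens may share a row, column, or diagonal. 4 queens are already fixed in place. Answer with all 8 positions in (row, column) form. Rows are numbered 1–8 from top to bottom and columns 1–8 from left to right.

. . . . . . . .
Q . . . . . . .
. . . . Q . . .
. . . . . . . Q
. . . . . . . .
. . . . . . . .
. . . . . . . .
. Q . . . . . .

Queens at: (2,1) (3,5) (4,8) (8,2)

(1,4) (2,1) (3,5) (4,8) (5,6) (6,3) (7,7) (8,2)

Row 1: attacked by (2,1)→{1,2}; (3,5)→{3,5,7}; (4,8)→{5,8}; (8,2)→{2}. Safe: 4, 6. Place at column 4.
Row 5: attacked by (1,4)→{4,8}; (2,1)→{1,4}; (3,5)→{3,5,7}; (4,8)→{7,8}; (8,2)→{2,5}. Safe: 6. Place at column 6.
Row 6: attacked by (1,4)→{4}; (2,1)→{1,5}; (3,5)→{2,5,8}; (4,8)→{6,8}; (5,6)→{5,6,7}; (8,2)→{2,4}. Safe: 3. Place at column 3.
Row 7: attacked by (1,4)→{4}; (2,1)→{1,6}; (3,5)→{1,5}; (4,8)→{5,8}; (5,6)→{4,6,8}; (6,3)→{2,3,4}; (8,2)→{1,2,3}. Safe: 7. Place at column 7.
Columns [4, 1, 5, 8, 6, 3, 7, 2], r−c [-3, 1, -2, -4, -1, 3, 0, 6], r+c [5, 3, 8, 12, 11, 9, 14, 10] are all distinct, so no two queens attack.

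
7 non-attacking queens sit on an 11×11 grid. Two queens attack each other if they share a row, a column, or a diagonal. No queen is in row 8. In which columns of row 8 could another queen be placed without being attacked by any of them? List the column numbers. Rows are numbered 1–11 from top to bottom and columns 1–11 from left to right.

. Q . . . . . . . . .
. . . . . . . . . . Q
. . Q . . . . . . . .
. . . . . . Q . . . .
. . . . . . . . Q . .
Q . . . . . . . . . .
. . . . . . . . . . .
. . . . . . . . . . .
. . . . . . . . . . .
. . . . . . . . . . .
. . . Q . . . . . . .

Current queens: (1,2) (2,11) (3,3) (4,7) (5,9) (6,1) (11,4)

(1,2) attacks row 8 at column 2 and diagonals 9.
(2,11) attacks row 8 at column 11 and diagonals 5.
(3,3) attacks row 8 at column 3 and diagonals 8.
(4,7) attacks row 8 at column 7 and diagonals 3, 11.
(5,9) attacks row 8 at column 9 and diagonals 6.
(6,1) attacks row 8 at column 1 and diagonals 3.
(11,4) attacks row 8 at column 4 and diagonals 1, 7.
Attacked columns: {1, 2, 3, 4, 5, 6, 7, 8, 9, 11}. Safe: {10}.

columns 10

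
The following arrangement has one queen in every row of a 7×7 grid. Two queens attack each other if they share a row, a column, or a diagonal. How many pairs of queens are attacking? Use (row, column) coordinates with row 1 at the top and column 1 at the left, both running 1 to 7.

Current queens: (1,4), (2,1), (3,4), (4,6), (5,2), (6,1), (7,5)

5

Same column: (1,4)–(3,4) (column 4); (2,1)–(6,1) (column 1).
Same diagonal: (3,4)–(5,2) (|3−5| = |4−2| = 2); (3,4)–(6,1) (|3−6| = |4−1| = 3); (5,2)–(6,1) (|5−6| = |2−1| = 1).
Total attacking pairs: 5.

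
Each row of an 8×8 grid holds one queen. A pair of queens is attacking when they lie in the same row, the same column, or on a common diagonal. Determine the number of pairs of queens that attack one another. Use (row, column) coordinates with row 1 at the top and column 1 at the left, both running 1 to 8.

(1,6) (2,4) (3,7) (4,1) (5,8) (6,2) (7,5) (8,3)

All columns are distinct and no two queens satisfy |Δrow| = |Δcol|, so no pair attacks.

0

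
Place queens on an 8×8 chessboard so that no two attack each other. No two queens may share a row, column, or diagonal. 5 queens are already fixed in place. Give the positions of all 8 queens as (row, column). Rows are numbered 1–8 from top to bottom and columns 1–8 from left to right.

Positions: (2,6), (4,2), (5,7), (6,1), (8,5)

Row 1: attacked by (2,6)→{5,6,7}; (4,2)→{2,5}; (5,7)→{3,7}; (6,1)→{1,6}; (8,5)→{5}. Safe: 4, 8. Place at column 4.
Row 3: attacked by (1,4)→{2,4,6}; (2,6)→{5,6,7}; (4,2)→{1,2,3}; (5,7)→{5,7}; (6,1)→{1,4}; (8,5)→{5}. Safe: 8. Place at column 8.
Row 7: attacked by (1,4)→{4}; (2,6)→{1,6}; (3,8)→{4,8}; (4,2)→{2,5}; (5,7)→{5,7}; (6,1)→{1,2}; (8,5)→{4,5,6}. Safe: 3. Place at column 3.
Columns [4, 6, 8, 2, 7, 1, 3, 5], r−c [-3, -4, -5, 2, -2, 5, 4, 3], r+c [5, 8, 11, 6, 12, 7, 10, 13] are all distinct, so no two queens attack.

(1,4) (2,6) (3,8) (4,2) (5,7) (6,1) (7,3) (8,5)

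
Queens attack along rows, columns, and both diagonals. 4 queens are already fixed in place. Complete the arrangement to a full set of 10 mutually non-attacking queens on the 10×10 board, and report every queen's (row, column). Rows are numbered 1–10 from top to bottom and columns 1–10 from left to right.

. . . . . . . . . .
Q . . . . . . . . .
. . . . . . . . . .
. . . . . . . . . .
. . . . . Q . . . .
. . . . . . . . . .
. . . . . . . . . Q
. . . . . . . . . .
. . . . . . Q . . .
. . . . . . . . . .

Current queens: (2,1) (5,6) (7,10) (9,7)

(1,5) (2,1) (3,9) (4,4) (5,6) (6,8) (7,10) (8,2) (9,7) (10,3)

Row 1: attacked by (2,1)→{1,2}; (5,6)→{2,6,10}; (7,10)→{4,10}; (9,7)→{7}. Safe: 3, 5, 8, 9. Place at column 5.
Row 3: attacked by (1,5)→{3,5,7}; (2,1)→{1,2}; (5,6)→{4,6,8}; (7,10)→{6,10}; (9,7)→{1,7}. Safe: 9. Place at column 9.
Row 4: attacked by (1,5)→{2,5,8}; (2,1)→{1,3}; (3,9)→{8,9,10}; (5,6)→{5,6,7}; (7,10)→{7,10}; (9,7)→{2,7}. Safe: 4. Place at column 4.
Row 6: attacked by (1,5)→{5,10}; (2,1)→{1,5}; (3,9)→{6,9}; (4,4)→{2,4,6}; (5,6)→{5,6,7}; (7,10)→{9,10}; (9,7)→{4,7,10}. Safe: 3, 8. Place at column 8.
Row 8: attacked by (1,5)→{5}; (2,1)→{1,7}; (3,9)→{4,9}; (4,4)→{4,8}; (5,6)→{3,6,9}; (6,8)→{6,8,10}; (7,10)→{9,10}; (9,7)→{6,7,8}. Safe: 2. Place at column 2.
Row 10: attacked by (1,5)→{5}; (2,1)→{1,9}; (3,9)→{2,9}; (4,4)→{4,10}; (5,6)→{1,6}; (6,8)→{4,8}; (7,10)→{7,10}; (8,2)→{2,4}; (9,7)→{6,7,8}. Safe: 3. Place at column 3.
Columns [5, 1, 9, 4, 6, 8, 10, 2, 7, 3], r−c [-4, 1, -6, 0, -1, -2, -3, 6, 2, 7], r+c [6, 3, 12, 8, 11, 14, 17, 10, 16, 13] are all distinct, so no two queens attack.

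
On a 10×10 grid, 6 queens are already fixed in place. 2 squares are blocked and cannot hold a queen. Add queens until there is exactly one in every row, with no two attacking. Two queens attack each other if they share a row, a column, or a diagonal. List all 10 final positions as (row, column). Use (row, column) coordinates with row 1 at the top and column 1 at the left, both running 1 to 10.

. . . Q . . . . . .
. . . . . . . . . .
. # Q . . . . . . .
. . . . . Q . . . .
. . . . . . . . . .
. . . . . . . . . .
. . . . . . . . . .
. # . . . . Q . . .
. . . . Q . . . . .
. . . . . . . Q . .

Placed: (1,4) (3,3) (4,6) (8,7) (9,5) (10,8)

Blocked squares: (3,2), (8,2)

(1,4) (2,9) (3,3) (4,6) (5,2) (6,10) (7,1) (8,7) (9,5) (10,8)

Row 2: attacked by (1,4)→{3,4,5}; (3,3)→{2,3,4}; (4,6)→{4,6,8}; (8,7)→{1,7}; (9,5)→{5}; (10,8)→{8}. Safe: 9, 10. Place at column 9.
Row 5: attacked by (1,4)→{4,8}; (2,9)→{6,9}; (3,3)→{1,3,5}; (4,6)→{5,6,7}; (8,7)→{4,7,10}; (9,5)→{1,5,9}; (10,8)→{3,8}. Safe: 2. Place at column 2.
Row 6: attacked by (1,4)→{4,9}; (2,9)→{5,9}; (3,3)→{3,6}; (4,6)→{4,6,8}; (5,2)→{1,2,3}; (8,7)→{5,7,9}; (9,5)→{2,5,8}; (10,8)→{4,8}. Safe: 10. Place at column 10.
Row 7: attacked by (1,4)→{4,10}; (2,9)→{4,9}; (3,3)→{3,7}; (4,6)→{3,6,9}; (5,2)→{2,4}; (6,10)→{9,10}; (8,7)→{6,7,8}; (9,5)→{3,5,7}; (10,8)→{5,8}. Safe: 1. Place at column 1.
Columns [4, 9, 3, 6, 2, 10, 1, 7, 5, 8], r−c [-3, -7, 0, -2, 3, -4, 6, 1, 4, 2], r+c [5, 11, 6, 10, 7, 16, 8, 15, 14, 18] are all distinct, so no two queens attack.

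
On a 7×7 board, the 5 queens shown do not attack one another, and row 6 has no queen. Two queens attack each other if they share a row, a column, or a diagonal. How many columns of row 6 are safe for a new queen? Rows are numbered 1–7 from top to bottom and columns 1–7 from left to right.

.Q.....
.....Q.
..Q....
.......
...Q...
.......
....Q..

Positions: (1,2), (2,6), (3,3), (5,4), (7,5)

(1,2) attacks row 6 at column 2 and diagonals 7.
(2,6) attacks row 6 at column 6 and diagonals 2.
(3,3) attacks row 6 at column 3 and diagonals 6.
(5,4) attacks row 6 at column 4 and diagonals 3, 5.
(7,5) attacks row 6 at column 5 and diagonals 4, 6.
Attacked columns: {2, 3, 4, 5, 6, 7}. Safe: {1}.

1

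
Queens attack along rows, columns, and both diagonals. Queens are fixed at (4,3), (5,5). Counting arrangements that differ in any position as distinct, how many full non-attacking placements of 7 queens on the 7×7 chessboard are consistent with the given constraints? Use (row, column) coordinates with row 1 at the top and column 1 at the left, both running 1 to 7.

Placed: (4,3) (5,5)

1

Branch on row 1: col 2 → 0; col 4 → 1; col 7 → 0.
Sum: 0 + 1 + 0 = 1.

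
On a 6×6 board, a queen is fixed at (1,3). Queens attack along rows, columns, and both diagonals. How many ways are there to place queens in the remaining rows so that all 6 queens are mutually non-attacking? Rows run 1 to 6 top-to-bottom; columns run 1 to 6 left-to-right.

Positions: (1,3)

1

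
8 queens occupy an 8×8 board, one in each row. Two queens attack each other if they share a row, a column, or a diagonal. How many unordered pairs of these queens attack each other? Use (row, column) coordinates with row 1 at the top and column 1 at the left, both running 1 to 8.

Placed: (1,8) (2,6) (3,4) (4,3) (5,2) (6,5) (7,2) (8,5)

8

Same column: (5,2)–(7,2) (column 2); (6,5)–(8,5) (column 5).
Same diagonal: (1,8)–(7,2) (|1−7| = |8−2| = 6); (3,4)–(4,3) (|3−4| = |4−3| = 1); (3,4)–(5,2) (|3−5| = |4−2| = 2); (4,3)–(5,2) (|4−5| = |3−2| = 1); (4,3)–(6,5) (|4−6| = |3−5| = 2); (5,2)–(8,5) (|5−8| = |2−5| = 3).
Total attacking pairs: 8.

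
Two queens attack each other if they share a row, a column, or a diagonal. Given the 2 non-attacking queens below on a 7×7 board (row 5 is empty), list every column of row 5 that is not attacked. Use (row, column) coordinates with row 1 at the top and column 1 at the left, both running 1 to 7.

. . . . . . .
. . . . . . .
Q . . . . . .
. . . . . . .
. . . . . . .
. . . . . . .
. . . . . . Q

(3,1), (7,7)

(3,1) attacks row 5 at column 1 and diagonals 3.
(7,7) attacks row 5 at column 7 and diagonals 5.
Attacked columns: {1, 3, 5, 7}. Safe: {2, 4, 6}.

columns 2, 4, 6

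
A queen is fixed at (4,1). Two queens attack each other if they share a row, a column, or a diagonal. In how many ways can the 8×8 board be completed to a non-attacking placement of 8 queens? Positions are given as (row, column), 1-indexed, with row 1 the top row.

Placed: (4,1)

Branch on row 1: col 2 → 2; col 3 → 4; col 5 → 5; col 6 → 4; col 7 → 2; col 8 → 1.
Sum: 2 + 4 + 5 + 4 + 2 + 1 = 18.

18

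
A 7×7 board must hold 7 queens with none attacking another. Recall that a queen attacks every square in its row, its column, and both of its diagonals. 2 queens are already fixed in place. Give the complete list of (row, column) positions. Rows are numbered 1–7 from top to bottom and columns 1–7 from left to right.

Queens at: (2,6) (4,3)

(1,4) (2,6) (3,1) (4,3) (5,5) (6,7) (7,2)

Row 1: attacked by (2,6)→{5,6,7}; (4,3)→{3,6}. Safe: 1, 2, 4. Place at column 4.
Row 3: attacked by (1,4)→{2,4,6}; (2,6)→{5,6,7}; (4,3)→{2,3,4}. Safe: 1. Place at column 1.
Row 5: attacked by (1,4)→{4}; (2,6)→{3,6}; (3,1)→{1,3}; (4,3)→{2,3,4}. Safe: 5, 7. Place at column 5.
Row 6: attacked by (1,4)→{4}; (2,6)→{2,6}; (3,1)→{1,4}; (4,3)→{1,3,5}; (5,5)→{4,5,6}. Safe: 7. Place at column 7.
Row 7: attacked by (1,4)→{4}; (2,6)→{1,6}; (3,1)→{1,5}; (4,3)→{3,6}; (5,5)→{3,5,7}; (6,7)→{6,7}. Safe: 2. Place at column 2.
Columns [4, 6, 1, 3, 5, 7, 2], r−c [-3, -4, 2, 1, 0, -1, 5], r+c [5, 8, 4, 7, 10, 13, 9] are all distinct, so no two queens attack.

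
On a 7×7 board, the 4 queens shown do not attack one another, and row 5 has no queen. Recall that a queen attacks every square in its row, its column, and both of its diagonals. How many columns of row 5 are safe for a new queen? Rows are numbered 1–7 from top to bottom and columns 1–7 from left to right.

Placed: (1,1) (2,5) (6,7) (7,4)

1

(1,1) attacks row 5 at column 1 and diagonals 5.
(2,5) attacks row 5 at column 5 and diagonals 2.
(6,7) attacks row 5 at column 7 and diagonals 6.
(7,4) attacks row 5 at column 4 and diagonals 2, 6.
Attacked columns: {1, 2, 4, 5, 6, 7}. Safe: {3}.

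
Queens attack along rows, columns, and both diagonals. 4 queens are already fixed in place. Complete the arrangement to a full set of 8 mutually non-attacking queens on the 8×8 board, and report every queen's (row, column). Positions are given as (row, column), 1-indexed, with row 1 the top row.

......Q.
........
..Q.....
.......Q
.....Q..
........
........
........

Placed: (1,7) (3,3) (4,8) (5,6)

(1,7) (2,1) (3,3) (4,8) (5,6) (6,4) (7,2) (8,5)

Row 2: attacked by (1,7)→{6,7,8}; (3,3)→{2,3,4}; (4,8)→{6,8}; (5,6)→{3,6}. Safe: 1, 5. Place at column 1.
Row 6: attacked by (1,7)→{2,7}; (2,1)→{1,5}; (3,3)→{3,6}; (4,8)→{6,8}; (5,6)→{5,6,7}. Safe: 4. Place at column 4.
Row 7: attacked by (1,7)→{1,7}; (2,1)→{1,6}; (3,3)→{3,7}; (4,8)→{5,8}; (5,6)→{4,6,8}; (6,4)→{3,4,5}. Safe: 2. Place at column 2.
Row 8: attacked by (1,7)→{7}; (2,1)→{1,7}; (3,3)→{3,8}; (4,8)→{4,8}; (5,6)→{3,6}; (6,4)→{2,4,6}; (7,2)→{1,2,3}. Safe: 5. Place at column 5.
Columns [7, 1, 3, 8, 6, 4, 2, 5], r−c [-6, 1, 0, -4, -1, 2, 5, 3], r+c [8, 3, 6, 12, 11, 10, 9, 13] are all distinct, so no two queens attack.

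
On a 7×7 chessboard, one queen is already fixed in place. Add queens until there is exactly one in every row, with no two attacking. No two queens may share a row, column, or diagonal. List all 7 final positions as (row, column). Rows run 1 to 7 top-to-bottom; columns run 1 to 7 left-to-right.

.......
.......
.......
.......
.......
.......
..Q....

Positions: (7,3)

(1,1) (2,6) (3,4) (4,2) (5,7) (6,5) (7,3)

Row 1: attacked by (7,3)→{3}. Safe: 1, 2, 4, 5, 6, 7. Place at column 1.
Row 2: attacked by (1,1)→{1,2}; (7,3)→{3}. Safe: 4, 5, 6, 7. Place at column 6.
Row 3: attacked by (1,1)→{1,3}; (2,6)→{5,6,7}; (7,3)→{3,7}. Safe: 2, 4. Place at column 4.
Row 4: attacked by (1,1)→{1,4}; (2,6)→{4,6}; (3,4)→{3,4,5}; (7,3)→{3,6}. Safe: 2, 7. Place at column 2.
Row 5: attacked by (1,1)→{1,5}; (2,6)→{3,6}; (3,4)→{2,4,6}; (4,2)→{1,2,3}; (7,3)→{1,3,5}. Safe: 7. Place at column 7.
Row 6: attacked by (1,1)→{1,6}; (2,6)→{2,6}; (3,4)→{1,4,7}; (4,2)→{2,4}; (5,7)→{6,7}; (7,3)→{2,3,4}. Safe: 5. Place at column 5.
Columns [1, 6, 4, 2, 7, 5, 3], r−c [0, -4, -1, 2, -2, 1, 4], r+c [2, 8, 7, 6, 12, 11, 10] are all distinct, so no two queens attack.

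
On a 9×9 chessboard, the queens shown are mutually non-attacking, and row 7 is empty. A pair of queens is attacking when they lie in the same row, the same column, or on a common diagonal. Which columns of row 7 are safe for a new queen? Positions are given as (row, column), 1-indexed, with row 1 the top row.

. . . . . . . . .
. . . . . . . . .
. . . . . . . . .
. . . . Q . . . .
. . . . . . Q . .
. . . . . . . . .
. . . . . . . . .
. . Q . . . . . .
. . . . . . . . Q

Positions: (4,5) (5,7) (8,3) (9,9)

columns 1, 6

(4,5) attacks row 7 at column 5 and diagonals 2, 8.
(5,7) attacks row 7 at column 7 and diagonals 5, 9.
(8,3) attacks row 7 at column 3 and diagonals 2, 4.
(9,9) attacks row 7 at column 9 and diagonals 7.
Attacked columns: {2, 3, 4, 5, 7, 8, 9}. Safe: {1, 6}.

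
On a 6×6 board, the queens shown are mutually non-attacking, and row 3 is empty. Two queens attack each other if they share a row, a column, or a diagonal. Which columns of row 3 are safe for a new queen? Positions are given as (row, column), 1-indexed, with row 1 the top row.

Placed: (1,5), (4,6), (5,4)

(1,5) attacks row 3 at column 5 and diagonals 3.
(4,6) attacks row 3 at column 6 and diagonals 5.
(5,4) attacks row 3 at column 4 and diagonals 2, 6.
Attacked columns: {2, 3, 4, 5, 6}. Safe: {1}.

columns 1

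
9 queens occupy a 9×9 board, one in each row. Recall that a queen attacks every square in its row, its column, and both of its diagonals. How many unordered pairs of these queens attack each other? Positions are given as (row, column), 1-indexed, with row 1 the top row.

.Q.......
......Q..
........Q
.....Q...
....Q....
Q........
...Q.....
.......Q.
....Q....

Same column: (5,5)–(9,5) (column 5).
Same diagonal: (4,6)–(5,5) (|4−5| = |6−5| = 1); (5,5)–(8,8) (|5−8| = |5−8| = 3).
Total attacking pairs: 3.

3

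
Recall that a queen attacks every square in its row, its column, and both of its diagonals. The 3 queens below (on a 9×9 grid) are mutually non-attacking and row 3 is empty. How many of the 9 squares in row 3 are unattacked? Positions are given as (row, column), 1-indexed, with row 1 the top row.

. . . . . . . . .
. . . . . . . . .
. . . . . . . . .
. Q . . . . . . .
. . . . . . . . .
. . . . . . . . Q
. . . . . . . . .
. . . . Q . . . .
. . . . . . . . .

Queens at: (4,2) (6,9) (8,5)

(4,2) attacks row 3 at column 2 and diagonals 1, 3.
(6,9) attacks row 3 at column 9 and diagonals 6.
(8,5) attacks row 3 at column 5.
Attacked columns: {1, 2, 3, 5, 6, 9}. Safe: {4, 7, 8}.

3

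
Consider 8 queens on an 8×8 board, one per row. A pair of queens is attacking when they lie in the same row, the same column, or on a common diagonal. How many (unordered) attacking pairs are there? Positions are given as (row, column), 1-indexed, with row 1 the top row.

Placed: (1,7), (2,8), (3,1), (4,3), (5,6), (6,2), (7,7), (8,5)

3

Same column: (1,7)–(7,7) (column 7).
Same diagonal: (1,7)–(2,8) (|1−2| = |7−8| = 1); (1,7)–(6,2) (|1−6| = |7−2| = 5).
Total attacking pairs: 3.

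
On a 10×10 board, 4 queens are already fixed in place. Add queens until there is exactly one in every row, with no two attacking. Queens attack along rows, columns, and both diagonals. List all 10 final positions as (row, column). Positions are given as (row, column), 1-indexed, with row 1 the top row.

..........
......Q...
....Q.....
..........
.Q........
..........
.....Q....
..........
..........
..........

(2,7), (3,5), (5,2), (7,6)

(1,1) (2,7) (3,5) (4,8) (5,2) (6,9) (7,6) (8,3) (9,10) (10,4)

Row 1: attacked by (2,7)→{6,7,8}; (3,5)→{3,5,7}; (5,2)→{2,6}; (7,6)→{6}. Safe: 1, 4, 9, 10. Place at column 1.
Row 4: attacked by (1,1)→{1,4}; (2,7)→{5,7,9}; (3,5)→{4,5,6}; (5,2)→{1,2,3}; (7,6)→{3,6,9}. Safe: 8, 10. Place at column 8.
Row 6: attacked by (1,1)→{1,6}; (2,7)→{3,7}; (3,5)→{2,5,8}; (4,8)→{6,8,10}; (5,2)→{1,2,3}; (7,6)→{5,6,7}. Safe: 4, 9. Place at column 9.
Row 8: attacked by (1,1)→{1,8}; (2,7)→{1,7}; (3,5)→{5,10}; (4,8)→{4,8}; (5,2)→{2,5}; (6,9)→{7,9}; (7,6)→{5,6,7}. Safe: 3. Place at column 3.
Row 9: attacked by (1,1)→{1,9}; (2,7)→{7}; (3,5)→{5}; (4,8)→{3,8}; (5,2)→{2,6}; (6,9)→{6,9}; (7,6)→{4,6,8}; (8,3)→{2,3,4}. Safe: 10. Place at column 10.
Row 10: attacked by (1,1)→{1,10}; (2,7)→{7}; (3,5)→{5}; (4,8)→{2,8}; (5,2)→{2,7}; (6,9)→{5,9}; (7,6)→{3,6,9}; (8,3)→{1,3,5}; (9,10)→{9,10}. Safe: 4. Place at column 4.
Columns [1, 7, 5, 8, 2, 9, 6, 3, 10, 4], r−c [0, -5, -2, -4, 3, -3, 1, 5, -1, 6], r+c [2, 9, 8, 12, 7, 15, 13, 11, 19, 14] are all distinct, so no two queens attack.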